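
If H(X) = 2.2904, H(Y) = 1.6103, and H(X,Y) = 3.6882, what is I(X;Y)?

I(X;Y) = H(X) + H(Y) - H(X,Y)
I(X;Y) = 2.2904 + 1.6103 - 3.6882 = 0.2125 bits


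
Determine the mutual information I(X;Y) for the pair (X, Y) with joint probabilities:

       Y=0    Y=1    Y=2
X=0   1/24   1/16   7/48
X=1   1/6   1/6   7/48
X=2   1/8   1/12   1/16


H(X) = 1.5190, H(Y) = 1.5831, H(X,Y) = 3.0366
I(X;Y) = H(X) + H(Y) - H(X,Y) = 0.0655 bits


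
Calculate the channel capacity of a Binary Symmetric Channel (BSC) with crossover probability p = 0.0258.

For BSC with error probability p:
C = 1 - H(p) where H(p) is binary entropy
H(0.0258) = -0.0258 × log₂(0.0258) - 0.9742 × log₂(0.9742)
H(p) = 0.1729
C = 1 - 0.1729 = 0.8271 bits/use


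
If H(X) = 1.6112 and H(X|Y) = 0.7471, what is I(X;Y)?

I(X;Y) = H(X) - H(X|Y)
I(X;Y) = 1.6112 - 0.7471 = 0.8641 bits


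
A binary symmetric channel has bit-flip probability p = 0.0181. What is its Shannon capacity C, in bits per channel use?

For BSC with error probability p:
C = 1 - H(p) where H(p) is binary entropy
H(0.0181) = -0.0181 × log₂(0.0181) - 0.9819 × log₂(0.9819)
H(p) = 0.1306
C = 1 - 0.1306 = 0.8694 bits/use


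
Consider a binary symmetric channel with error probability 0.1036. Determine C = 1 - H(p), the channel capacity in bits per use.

For BSC with error probability p:
C = 1 - H(p) where H(p) is binary entropy
H(0.1036) = -0.1036 × log₂(0.1036) - 0.8964 × log₂(0.8964)
H(p) = 0.4803
C = 1 - 0.4803 = 0.5197 bits/use


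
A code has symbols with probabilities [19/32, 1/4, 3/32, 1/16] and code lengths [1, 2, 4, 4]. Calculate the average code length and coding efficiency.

Average length L = Σ p_i × l_i = 1.7188 bits
Entropy H = 1.5167 bits
Efficiency η = H/L × 100% = 88.24%


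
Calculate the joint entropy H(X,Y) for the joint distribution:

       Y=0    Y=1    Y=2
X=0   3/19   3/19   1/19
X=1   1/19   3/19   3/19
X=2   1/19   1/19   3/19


H(X,Y) = -Σ p(x,y) log₂ p(x,y)
  p(0,0)=3/19: -0.1579 × log₂(0.1579) = 0.4205
  p(0,1)=3/19: -0.1579 × log₂(0.1579) = 0.4205
  p(0,2)=1/19: -0.0526 × log₂(0.0526) = 0.2236
  p(1,0)=1/19: -0.0526 × log₂(0.0526) = 0.2236
  p(1,1)=3/19: -0.1579 × log₂(0.1579) = 0.4205
  p(1,2)=3/19: -0.1579 × log₂(0.1579) = 0.4205
  p(2,0)=1/19: -0.0526 × log₂(0.0526) = 0.2236
  p(2,1)=1/19: -0.0526 × log₂(0.0526) = 0.2236
  p(2,2)=3/19: -0.1579 × log₂(0.1579) = 0.4205
H(X,Y) = 2.9966 bits


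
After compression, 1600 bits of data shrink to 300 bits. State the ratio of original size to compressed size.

Compression ratio = Original / Compressed
= 1600 / 300 = 5.33:1


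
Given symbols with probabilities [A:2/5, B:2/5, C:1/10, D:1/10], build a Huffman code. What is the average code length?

Huffman tree construction:
Combine smallest probabilities repeatedly
Resulting codes:
  A: 11 (length 2)
  B: 0 (length 1)
  C: 100 (length 3)
  D: 101 (length 3)
Average length = Σ p(s) × length(s) = 1.8000 bits


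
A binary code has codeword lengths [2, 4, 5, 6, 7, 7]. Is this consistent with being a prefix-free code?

Kraft inequality: Σ 2^(-l_i) ≤ 1 for prefix-free code
Calculating: 2^(-2) + 2^(-4) + 2^(-5) + 2^(-6) + 2^(-7) + 2^(-7)
= 0.25 + 0.0625 + 0.03125 + 0.015625 + 0.0078125 + 0.0078125
= 0.3750
Since 0.3750 ≤ 1, prefix-free code exists


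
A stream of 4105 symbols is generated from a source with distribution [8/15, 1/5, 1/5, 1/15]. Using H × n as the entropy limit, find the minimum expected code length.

Entropy H = 1.6729 bits/symbol
Minimum bits = H × n = 1.6729 × 4105
= 6867.28 bits


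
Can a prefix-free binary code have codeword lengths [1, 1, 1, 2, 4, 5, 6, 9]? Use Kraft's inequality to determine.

Kraft inequality: Σ 2^(-l_i) ≤ 1 for prefix-free code
Calculating: 2^(-1) + 2^(-1) + 2^(-1) + 2^(-2) + 2^(-4) + 2^(-5) + 2^(-6) + 2^(-9)
= 0.5 + 0.5 + 0.5 + 0.25 + 0.0625 + 0.03125 + 0.015625 + 0.001953125
= 1.8613
Since 1.8613 > 1, prefix-free code does not exist


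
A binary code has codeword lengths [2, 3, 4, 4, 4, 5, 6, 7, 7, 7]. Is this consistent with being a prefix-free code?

Kraft inequality: Σ 2^(-l_i) ≤ 1 for prefix-free code
Calculating: 2^(-2) + 2^(-3) + 2^(-4) + 2^(-4) + 2^(-4) + 2^(-5) + 2^(-6) + 2^(-7) + 2^(-7) + 2^(-7)
= 0.25 + 0.125 + 0.0625 + 0.0625 + 0.0625 + 0.03125 + 0.015625 + 0.0078125 + 0.0078125 + 0.0078125
= 0.6328
Since 0.6328 ≤ 1, prefix-free code exists


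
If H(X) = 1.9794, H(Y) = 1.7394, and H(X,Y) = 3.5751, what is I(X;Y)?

I(X;Y) = H(X) + H(Y) - H(X,Y)
I(X;Y) = 1.9794 + 1.7394 - 3.5751 = 0.1437 bits


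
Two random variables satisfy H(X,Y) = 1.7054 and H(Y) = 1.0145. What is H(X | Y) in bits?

Chain rule: H(X,Y) = H(X|Y) + H(Y)
H(X|Y) = H(X,Y) - H(Y) = 1.7054 - 1.0145 = 0.6909 bits


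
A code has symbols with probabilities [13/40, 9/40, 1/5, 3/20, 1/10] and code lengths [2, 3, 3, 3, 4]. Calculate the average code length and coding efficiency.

Average length L = Σ p_i × l_i = 2.7750 bits
Entropy H = 2.2183 bits
Efficiency η = H/L × 100% = 79.94%


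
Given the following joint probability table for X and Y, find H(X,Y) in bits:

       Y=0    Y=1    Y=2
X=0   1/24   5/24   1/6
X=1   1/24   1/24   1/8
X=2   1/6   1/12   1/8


H(X,Y) = -Σ p(x,y) log₂ p(x,y)
  p(0,0)=1/24: -0.0417 × log₂(0.0417) = 0.1910
  p(0,1)=5/24: -0.2083 × log₂(0.2083) = 0.4715
  p(0,2)=1/6: -0.1667 × log₂(0.1667) = 0.4308
  p(1,0)=1/24: -0.0417 × log₂(0.0417) = 0.1910
  p(1,1)=1/24: -0.0417 × log₂(0.0417) = 0.1910
  p(1,2)=1/8: -0.1250 × log₂(0.1250) = 0.3750
  p(2,0)=1/6: -0.1667 × log₂(0.1667) = 0.4308
  p(2,1)=1/12: -0.0833 × log₂(0.0833) = 0.2987
  p(2,2)=1/8: -0.1250 × log₂(0.1250) = 0.3750
H(X,Y) = 2.9550 bits


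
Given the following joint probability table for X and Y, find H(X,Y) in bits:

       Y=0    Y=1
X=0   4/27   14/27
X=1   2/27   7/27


H(X,Y) = -Σ p(x,y) log₂ p(x,y)
  p(0,0)=4/27: -0.1481 × log₂(0.1481) = 0.4081
  p(0,1)=14/27: -0.5185 × log₂(0.5185) = 0.4913
  p(1,0)=2/27: -0.0741 × log₂(0.0741) = 0.2781
  p(1,1)=7/27: -0.2593 × log₂(0.2593) = 0.5049
H(X,Y) = 1.6825 bits


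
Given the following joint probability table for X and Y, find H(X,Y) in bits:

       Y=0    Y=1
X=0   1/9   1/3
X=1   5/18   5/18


H(X,Y) = -Σ p(x,y) log₂ p(x,y)
  p(0,0)=1/9: -0.1111 × log₂(0.1111) = 0.3522
  p(0,1)=1/3: -0.3333 × log₂(0.3333) = 0.5283
  p(1,0)=5/18: -0.2778 × log₂(0.2778) = 0.5133
  p(1,1)=5/18: -0.2778 × log₂(0.2778) = 0.5133
H(X,Y) = 1.9072 bits


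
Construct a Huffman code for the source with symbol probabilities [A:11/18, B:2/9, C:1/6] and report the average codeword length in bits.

Huffman tree construction:
Combine smallest probabilities repeatedly
Resulting codes:
  A: 1 (length 1)
  B: 01 (length 2)
  C: 00 (length 2)
Average length = Σ p(s) × length(s) = 1.3889 bits


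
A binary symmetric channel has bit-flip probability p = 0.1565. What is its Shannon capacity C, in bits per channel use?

For BSC with error probability p:
C = 1 - H(p) where H(p) is binary entropy
H(0.1565) = -0.1565 × log₂(0.1565) - 0.8435 × log₂(0.8435)
H(p) = 0.6259
C = 1 - 0.6259 = 0.3741 bits/use


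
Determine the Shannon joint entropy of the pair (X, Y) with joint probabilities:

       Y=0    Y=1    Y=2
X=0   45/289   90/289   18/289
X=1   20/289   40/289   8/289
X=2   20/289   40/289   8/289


H(X,Y) = -Σ p(x,y) log₂ p(x,y)
  p(0,0)=45/289: -0.1557 × log₂(0.1557) = 0.4178
  p(0,1)=90/289: -0.3114 × log₂(0.3114) = 0.5241
  p(0,2)=18/289: -0.0623 × log₂(0.0623) = 0.2494
  p(1,0)=20/289: -0.0692 × log₂(0.0692) = 0.2666
  p(1,1)=40/289: -0.1384 × log₂(0.1384) = 0.3949
  p(1,2)=8/289: -0.0277 × log₂(0.0277) = 0.1433
  p(2,0)=20/289: -0.0692 × log₂(0.0692) = 0.2666
  p(2,1)=40/289: -0.1384 × log₂(0.1384) = 0.3949
  p(2,2)=8/289: -0.0277 × log₂(0.0277) = 0.1433
H(X,Y) = 2.8009 bits


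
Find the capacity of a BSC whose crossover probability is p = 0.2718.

For BSC with error probability p:
C = 1 - H(p) where H(p) is binary entropy
H(0.2718) = -0.2718 × log₂(0.2718) - 0.7282 × log₂(0.7282)
H(p) = 0.8440
C = 1 - 0.8440 = 0.1560 bits/use


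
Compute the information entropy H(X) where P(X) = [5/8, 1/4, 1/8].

H(X) = -Σ p(x) log₂ p(x)
  -5/8 × log₂(5/8) = 0.4238
  -1/4 × log₂(1/4) = 0.5000
  -1/8 × log₂(1/8) = 0.3750
H(X) = 1.2988 bits


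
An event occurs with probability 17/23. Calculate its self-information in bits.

Information content I(x) = -log₂(p(x))
I = -log₂(17/23) = -log₂(0.7391)
I = 0.4361 bits


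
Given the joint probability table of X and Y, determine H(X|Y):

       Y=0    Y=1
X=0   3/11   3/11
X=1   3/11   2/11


H(X|Y) = Σ_y p(y) H(X|Y=y)
  p(Y=0) = 6/11, H(X|Y=0) = 1.0000
  p(Y=1) = 5/11, H(X|Y=1) = 0.9710
H(X|Y) = 0.5455×1.0000 + 0.4545×0.9710 = 0.9868 bits


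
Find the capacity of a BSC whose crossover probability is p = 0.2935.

For BSC with error probability p:
C = 1 - H(p) where H(p) is binary entropy
H(0.2935) = -0.2935 × log₂(0.2935) - 0.7065 × log₂(0.7065)
H(p) = 0.8732
C = 1 - 0.8732 = 0.1268 bits/use


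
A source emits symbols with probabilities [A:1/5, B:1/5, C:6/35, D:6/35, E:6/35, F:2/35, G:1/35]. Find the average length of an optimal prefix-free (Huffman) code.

Huffman tree construction:
Combine smallest probabilities repeatedly
Resulting codes:
  A: 00 (length 2)
  B: 01 (length 2)
  C: 101 (length 3)
  D: 110 (length 3)
  E: 111 (length 3)
  F: 1001 (length 4)
  G: 1000 (length 4)
Average length = Σ p(s) × length(s) = 2.6857 bits


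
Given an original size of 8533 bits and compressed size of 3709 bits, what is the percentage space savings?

Space savings = (1 - Compressed/Original) × 100%
= (1 - 3709/8533) × 100%
= 56.53%


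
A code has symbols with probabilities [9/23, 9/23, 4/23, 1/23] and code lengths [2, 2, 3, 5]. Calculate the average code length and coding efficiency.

Average length L = Σ p_i × l_i = 2.3043 bits
Entropy H = 1.6949 bits
Efficiency η = H/L × 100% = 73.55%


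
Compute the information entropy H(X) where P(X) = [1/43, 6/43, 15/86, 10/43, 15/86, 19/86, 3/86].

H(X) = -Σ p(x) log₂ p(x)
  -1/43 × log₂(1/43) = 0.1262
  -6/43 × log₂(6/43) = 0.3965
  -15/86 × log₂(15/86) = 0.4394
  -10/43 × log₂(10/43) = 0.4894
  -15/86 × log₂(15/86) = 0.4394
  -19/86 × log₂(19/86) = 0.4813
  -3/86 × log₂(3/86) = 0.1689
H(X) = 2.5410 bits


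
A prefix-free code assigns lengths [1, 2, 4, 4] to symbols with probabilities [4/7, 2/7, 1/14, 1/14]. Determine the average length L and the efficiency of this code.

Average length L = Σ p_i × l_i = 1.7143 bits
Entropy H = 1.5216 bits
Efficiency η = H/L × 100% = 88.76%


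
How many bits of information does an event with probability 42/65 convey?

Information content I(x) = -log₂(p(x))
I = -log₂(42/65) = -log₂(0.6462)
I = 0.6301 bits


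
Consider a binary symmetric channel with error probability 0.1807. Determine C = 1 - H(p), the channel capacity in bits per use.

For BSC with error probability p:
C = 1 - H(p) where H(p) is binary entropy
H(0.1807) = -0.1807 × log₂(0.1807) - 0.8193 × log₂(0.8193)
H(p) = 0.6816
C = 1 - 0.6816 = 0.3184 bits/use


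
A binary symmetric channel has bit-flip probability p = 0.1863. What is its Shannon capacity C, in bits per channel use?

For BSC with error probability p:
C = 1 - H(p) where H(p) is binary entropy
H(0.1863) = -0.1863 × log₂(0.1863) - 0.8137 × log₂(0.8137)
H(p) = 0.6937
C = 1 - 0.6937 = 0.3063 bits/use


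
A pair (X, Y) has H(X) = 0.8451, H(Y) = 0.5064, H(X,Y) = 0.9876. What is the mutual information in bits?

I(X;Y) = H(X) + H(Y) - H(X,Y)
I(X;Y) = 0.8451 + 0.5064 - 0.9876 = 0.3639 bits


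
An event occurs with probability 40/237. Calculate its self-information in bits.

Information content I(x) = -log₂(p(x))
I = -log₂(40/237) = -log₂(0.1688)
I = 2.5668 bits


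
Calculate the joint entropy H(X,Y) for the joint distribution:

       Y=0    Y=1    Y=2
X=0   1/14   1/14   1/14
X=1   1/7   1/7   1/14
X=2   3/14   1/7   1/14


H(X,Y) = -Σ p(x,y) log₂ p(x,y)
  p(0,0)=1/14: -0.0714 × log₂(0.0714) = 0.2720
  p(0,1)=1/14: -0.0714 × log₂(0.0714) = 0.2720
  p(0,2)=1/14: -0.0714 × log₂(0.0714) = 0.2720
  p(1,0)=1/7: -0.1429 × log₂(0.1429) = 0.4011
  p(1,1)=1/7: -0.1429 × log₂(0.1429) = 0.4011
  p(1,2)=1/14: -0.0714 × log₂(0.0714) = 0.2720
  p(2,0)=3/14: -0.2143 × log₂(0.2143) = 0.4762
  p(2,1)=1/7: -0.1429 × log₂(0.1429) = 0.4011
  p(2,2)=1/14: -0.0714 × log₂(0.0714) = 0.2720
H(X,Y) = 3.0391 bits


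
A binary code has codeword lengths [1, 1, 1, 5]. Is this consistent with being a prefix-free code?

Kraft inequality: Σ 2^(-l_i) ≤ 1 for prefix-free code
Calculating: 2^(-1) + 2^(-1) + 2^(-1) + 2^(-5)
= 0.5 + 0.5 + 0.5 + 0.03125
= 1.5312
Since 1.5312 > 1, prefix-free code does not exist


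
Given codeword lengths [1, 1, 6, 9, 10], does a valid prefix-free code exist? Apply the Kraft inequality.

Kraft inequality: Σ 2^(-l_i) ≤ 1 for prefix-free code
Calculating: 2^(-1) + 2^(-1) + 2^(-6) + 2^(-9) + 2^(-10)
= 0.5 + 0.5 + 0.015625 + 0.001953125 + 0.0009765625
= 1.0186
Since 1.0186 > 1, prefix-free code does not exist


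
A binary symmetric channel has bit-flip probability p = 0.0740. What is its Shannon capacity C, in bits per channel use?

For BSC with error probability p:
C = 1 - H(p) where H(p) is binary entropy
H(0.0740) = -0.0740 × log₂(0.0740) - 0.9260 × log₂(0.9260)
H(p) = 0.3807
C = 1 - 0.3807 = 0.6193 bits/use


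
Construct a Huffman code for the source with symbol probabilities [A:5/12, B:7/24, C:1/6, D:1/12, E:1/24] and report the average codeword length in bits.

Huffman tree construction:
Combine smallest probabilities repeatedly
Resulting codes:
  A: 0 (length 1)
  B: 10 (length 2)
  C: 111 (length 3)
  D: 1101 (length 4)
  E: 1100 (length 4)
Average length = Σ p(s) × length(s) = 2.0000 bits


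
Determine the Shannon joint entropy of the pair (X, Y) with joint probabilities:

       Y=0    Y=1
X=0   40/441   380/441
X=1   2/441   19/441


H(X,Y) = -Σ p(x,y) log₂ p(x,y)
  p(0,0)=40/441: -0.0907 × log₂(0.0907) = 0.3141
  p(0,1)=380/441: -0.8617 × log₂(0.8617) = 0.1851
  p(1,0)=2/441: -0.0045 × log₂(0.0045) = 0.0353
  p(1,1)=19/441: -0.0431 × log₂(0.0431) = 0.1955
H(X,Y) = 0.7299 bits


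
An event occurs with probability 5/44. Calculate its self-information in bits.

Information content I(x) = -log₂(p(x))
I = -log₂(5/44) = -log₂(0.1136)
I = 3.1375 bits


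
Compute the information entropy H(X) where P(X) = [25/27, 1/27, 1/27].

H(X) = -Σ p(x) log₂ p(x)
  -25/27 × log₂(25/27) = 0.1028
  -1/27 × log₂(1/27) = 0.1761
  -1/27 × log₂(1/27) = 0.1761
H(X) = 0.4550 bits


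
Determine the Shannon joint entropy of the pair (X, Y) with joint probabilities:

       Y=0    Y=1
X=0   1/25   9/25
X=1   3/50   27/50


H(X,Y) = -Σ p(x,y) log₂ p(x,y)
  p(0,0)=1/25: -0.0400 × log₂(0.0400) = 0.1858
  p(0,1)=9/25: -0.3600 × log₂(0.3600) = 0.5306
  p(1,0)=3/50: -0.0600 × log₂(0.0600) = 0.2435
  p(1,1)=27/50: -0.5400 × log₂(0.5400) = 0.4800
H(X,Y) = 1.4399 bits


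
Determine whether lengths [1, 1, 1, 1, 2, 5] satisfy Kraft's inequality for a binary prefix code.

Kraft inequality: Σ 2^(-l_i) ≤ 1 for prefix-free code
Calculating: 2^(-1) + 2^(-1) + 2^(-1) + 2^(-1) + 2^(-2) + 2^(-5)
= 0.5 + 0.5 + 0.5 + 0.5 + 0.25 + 0.03125
= 2.2812
Since 2.2812 > 1, prefix-free code does not exist


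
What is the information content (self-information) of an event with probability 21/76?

Information content I(x) = -log₂(p(x))
I = -log₂(21/76) = -log₂(0.2763)
I = 1.8556 bits


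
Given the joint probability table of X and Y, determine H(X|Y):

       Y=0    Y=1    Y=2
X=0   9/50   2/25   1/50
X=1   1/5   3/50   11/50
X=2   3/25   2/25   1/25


H(X|Y) = Σ_y p(y) H(X|Y=y)
  p(Y=0) = 1/2, H(X|Y=0) = 1.5535
  p(Y=1) = 11/50, H(X|Y=1) = 1.5726
  p(Y=2) = 7/25, H(X|Y=2) = 0.9464
H(X|Y) = 0.5000×1.5535 + 0.2200×1.5726 + 0.2800×0.9464 = 1.3877 bits


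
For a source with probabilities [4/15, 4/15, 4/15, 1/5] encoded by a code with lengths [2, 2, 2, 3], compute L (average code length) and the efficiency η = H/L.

Average length L = Σ p_i × l_i = 2.2000 bits
Entropy H = 1.9899 bits
Efficiency η = H/L × 100% = 90.45%


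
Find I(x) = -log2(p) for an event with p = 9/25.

Information content I(x) = -log₂(p(x))
I = -log₂(9/25) = -log₂(0.3600)
I = 1.4739 bits


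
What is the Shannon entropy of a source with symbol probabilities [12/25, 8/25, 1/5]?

H(X) = -Σ p(x) log₂ p(x)
  -12/25 × log₂(12/25) = 0.5083
  -8/25 × log₂(8/25) = 0.5260
  -1/5 × log₂(1/5) = 0.4644
H(X) = 1.4987 bits


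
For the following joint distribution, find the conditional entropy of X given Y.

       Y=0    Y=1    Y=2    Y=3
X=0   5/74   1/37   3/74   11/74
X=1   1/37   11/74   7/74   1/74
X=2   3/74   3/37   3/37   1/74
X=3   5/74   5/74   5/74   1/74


H(X|Y) = Σ_y p(y) H(X|Y=y)
  p(Y=0) = 15/74, H(X|Y=0) = 1.9086
  p(Y=1) = 12/37, H(X|Y=1) = 1.7861
  p(Y=2) = 21/74, H(X|Y=2) = 1.9387
  p(Y=3) = 7/37, H(X|Y=3) = 1.0892
H(X|Y) = 0.2027×1.9086 + 0.3243×1.7861 + 0.2838×1.9387 + 0.1892×1.0892 = 1.7224 bits


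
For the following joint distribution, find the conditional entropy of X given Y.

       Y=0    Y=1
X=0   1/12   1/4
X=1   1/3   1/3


H(X|Y) = Σ_y p(y) H(X|Y=y)
  p(Y=0) = 5/12, H(X|Y=0) = 0.7219
  p(Y=1) = 7/12, H(X|Y=1) = 0.9852
H(X|Y) = 0.4167×0.7219 + 0.5833×0.9852 = 0.8755 bits


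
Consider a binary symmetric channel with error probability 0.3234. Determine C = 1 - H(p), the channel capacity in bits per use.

For BSC with error probability p:
C = 1 - H(p) where H(p) is binary entropy
H(0.3234) = -0.3234 × log₂(0.3234) - 0.6766 × log₂(0.6766)
H(p) = 0.9080
C = 1 - 0.9080 = 0.0920 bits/use


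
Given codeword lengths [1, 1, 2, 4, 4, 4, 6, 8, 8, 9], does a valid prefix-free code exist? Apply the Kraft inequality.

Kraft inequality: Σ 2^(-l_i) ≤ 1 for prefix-free code
Calculating: 2^(-1) + 2^(-1) + 2^(-2) + 2^(-4) + 2^(-4) + 2^(-4) + 2^(-6) + 2^(-8) + 2^(-8) + 2^(-9)
= 0.5 + 0.5 + 0.25 + 0.0625 + 0.0625 + 0.0625 + 0.015625 + 0.00390625 + 0.00390625 + 0.001953125
= 1.4629
Since 1.4629 > 1, prefix-free code does not exist


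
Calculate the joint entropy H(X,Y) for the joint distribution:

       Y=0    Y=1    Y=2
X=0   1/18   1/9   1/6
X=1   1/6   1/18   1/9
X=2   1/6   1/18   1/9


H(X,Y) = -Σ p(x,y) log₂ p(x,y)
  p(0,0)=1/18: -0.0556 × log₂(0.0556) = 0.2317
  p(0,1)=1/9: -0.1111 × log₂(0.1111) = 0.3522
  p(0,2)=1/6: -0.1667 × log₂(0.1667) = 0.4308
  p(1,0)=1/6: -0.1667 × log₂(0.1667) = 0.4308
  p(1,1)=1/18: -0.0556 × log₂(0.0556) = 0.2317
  p(1,2)=1/9: -0.1111 × log₂(0.1111) = 0.3522
  p(2,0)=1/6: -0.1667 × log₂(0.1667) = 0.4308
  p(2,1)=1/18: -0.0556 × log₂(0.0556) = 0.2317
  p(2,2)=1/9: -0.1111 × log₂(0.1111) = 0.3522
H(X,Y) = 3.0441 bits


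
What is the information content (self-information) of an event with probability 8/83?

Information content I(x) = -log₂(p(x))
I = -log₂(8/83) = -log₂(0.0964)
I = 3.3750 bits


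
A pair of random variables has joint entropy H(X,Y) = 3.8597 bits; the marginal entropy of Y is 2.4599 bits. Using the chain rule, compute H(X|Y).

Chain rule: H(X,Y) = H(X|Y) + H(Y)
H(X|Y) = H(X,Y) - H(Y) = 3.8597 - 2.4599 = 1.3998 bits


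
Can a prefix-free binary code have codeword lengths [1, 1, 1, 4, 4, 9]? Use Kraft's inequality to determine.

Kraft inequality: Σ 2^(-l_i) ≤ 1 for prefix-free code
Calculating: 2^(-1) + 2^(-1) + 2^(-1) + 2^(-4) + 2^(-4) + 2^(-9)
= 0.5 + 0.5 + 0.5 + 0.0625 + 0.0625 + 0.001953125
= 1.6270
Since 1.6270 > 1, prefix-free code does not exist


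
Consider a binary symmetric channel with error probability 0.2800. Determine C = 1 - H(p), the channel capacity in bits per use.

For BSC with error probability p:
C = 1 - H(p) where H(p) is binary entropy
H(0.2800) = -0.2800 × log₂(0.2800) - 0.7200 × log₂(0.7200)
H(p) = 0.8555
C = 1 - 0.8555 = 0.1445 bits/use


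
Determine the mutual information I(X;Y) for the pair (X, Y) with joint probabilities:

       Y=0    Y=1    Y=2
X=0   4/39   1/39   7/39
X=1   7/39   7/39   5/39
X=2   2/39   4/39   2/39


H(X) = 1.4974, H(Y) = 1.5821, H(X,Y) = 2.9632
I(X;Y) = H(X) + H(Y) - H(X,Y) = 0.1163 bits


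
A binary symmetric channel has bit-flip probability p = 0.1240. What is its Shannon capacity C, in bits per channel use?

For BSC with error probability p:
C = 1 - H(p) where H(p) is binary entropy
H(0.1240) = -0.1240 × log₂(0.1240) - 0.8760 × log₂(0.8760)
H(p) = 0.5408
C = 1 - 0.5408 = 0.4592 bits/use


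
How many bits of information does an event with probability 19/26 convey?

Information content I(x) = -log₂(p(x))
I = -log₂(19/26) = -log₂(0.7308)
I = 0.4525 bits


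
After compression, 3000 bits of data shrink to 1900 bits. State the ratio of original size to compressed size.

Compression ratio = Original / Compressed
= 3000 / 1900 = 1.58:1


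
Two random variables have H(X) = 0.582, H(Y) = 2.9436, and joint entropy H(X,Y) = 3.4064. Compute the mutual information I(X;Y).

I(X;Y) = H(X) + H(Y) - H(X,Y)
I(X;Y) = 0.582 + 2.9436 - 3.4064 = 0.1192 bits


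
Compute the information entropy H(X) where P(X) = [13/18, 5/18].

H(X) = -Σ p(x) log₂ p(x)
  -13/18 × log₂(13/18) = 0.3391
  -5/18 × log₂(5/18) = 0.5133
H(X) = 0.8524 bits


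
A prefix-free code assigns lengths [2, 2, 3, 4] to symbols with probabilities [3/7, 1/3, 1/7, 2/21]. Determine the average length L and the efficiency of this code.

Average length L = Σ p_i × l_i = 2.3333 bits
Entropy H = 1.7763 bits
Efficiency η = H/L × 100% = 76.13%


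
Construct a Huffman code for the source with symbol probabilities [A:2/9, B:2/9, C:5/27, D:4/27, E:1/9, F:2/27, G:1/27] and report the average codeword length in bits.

Huffman tree construction:
Combine smallest probabilities repeatedly
Resulting codes:
  A: 00 (length 2)
  B: 01 (length 2)
  C: 111 (length 3)
  D: 110 (length 3)
  E: 100 (length 3)
  F: 1011 (length 4)
  G: 1010 (length 4)
Average length = Σ p(s) × length(s) = 2.6667 bits


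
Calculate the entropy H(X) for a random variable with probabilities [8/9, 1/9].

H(X) = -Σ p(x) log₂ p(x)
  -8/9 × log₂(8/9) = 0.1510
  -1/9 × log₂(1/9) = 0.3522
H(X) = 0.5033 bits


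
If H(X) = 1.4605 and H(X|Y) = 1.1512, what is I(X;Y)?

I(X;Y) = H(X) - H(X|Y)
I(X;Y) = 1.4605 - 1.1512 = 0.3093 bits


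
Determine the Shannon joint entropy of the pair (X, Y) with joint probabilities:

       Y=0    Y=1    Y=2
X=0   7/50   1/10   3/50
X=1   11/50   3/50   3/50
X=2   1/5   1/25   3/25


H(X,Y) = -Σ p(x,y) log₂ p(x,y)
  p(0,0)=7/50: -0.1400 × log₂(0.1400) = 0.3971
  p(0,1)=1/10: -0.1000 × log₂(0.1000) = 0.3322
  p(0,2)=3/50: -0.0600 × log₂(0.0600) = 0.2435
  p(1,0)=11/50: -0.2200 × log₂(0.2200) = 0.4806
  p(1,1)=3/50: -0.0600 × log₂(0.0600) = 0.2435
  p(1,2)=3/50: -0.0600 × log₂(0.0600) = 0.2435
  p(2,0)=1/5: -0.2000 × log₂(0.2000) = 0.4644
  p(2,1)=1/25: -0.0400 × log₂(0.0400) = 0.1858
  p(2,2)=3/25: -0.1200 × log₂(0.1200) = 0.3671
H(X,Y) = 2.9577 bits


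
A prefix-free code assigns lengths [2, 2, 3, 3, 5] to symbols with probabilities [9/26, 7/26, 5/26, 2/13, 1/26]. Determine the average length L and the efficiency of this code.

Average length L = Σ p_i × l_i = 2.4615 bits
Entropy H = 2.0931 bits
Efficiency η = H/L × 100% = 85.03%


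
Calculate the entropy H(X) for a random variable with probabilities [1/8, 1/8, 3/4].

H(X) = -Σ p(x) log₂ p(x)
  -1/8 × log₂(1/8) = 0.3750
  -1/8 × log₂(1/8) = 0.3750
  -3/4 × log₂(3/4) = 0.3113
H(X) = 1.0613 bits


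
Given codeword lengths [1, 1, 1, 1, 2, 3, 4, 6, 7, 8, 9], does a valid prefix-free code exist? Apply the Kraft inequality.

Kraft inequality: Σ 2^(-l_i) ≤ 1 for prefix-free code
Calculating: 2^(-1) + 2^(-1) + 2^(-1) + 2^(-1) + 2^(-2) + 2^(-3) + 2^(-4) + 2^(-6) + 2^(-7) + 2^(-8) + 2^(-9)
= 0.5 + 0.5 + 0.5 + 0.5 + 0.25 + 0.125 + 0.0625 + 0.015625 + 0.0078125 + 0.00390625 + 0.001953125
= 2.4668
Since 2.4668 > 1, prefix-free code does not exist


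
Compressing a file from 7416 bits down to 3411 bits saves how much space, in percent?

Space savings = (1 - Compressed/Original) × 100%
= (1 - 3411/7416) × 100%
= 54.00%


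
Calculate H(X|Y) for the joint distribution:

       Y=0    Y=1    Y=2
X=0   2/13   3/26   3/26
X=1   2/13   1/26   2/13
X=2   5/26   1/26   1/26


H(X|Y) = Σ_y p(y) H(X|Y=y)
  p(Y=0) = 1/2, H(X|Y=0) = 1.5766
  p(Y=1) = 5/26, H(X|Y=1) = 1.3710
  p(Y=2) = 4/13, H(X|Y=2) = 1.4056
H(X|Y) = 0.5000×1.5766 + 0.1923×1.3710 + 0.3077×1.4056 = 1.4845 bits


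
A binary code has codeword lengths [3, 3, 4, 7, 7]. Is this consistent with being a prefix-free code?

Kraft inequality: Σ 2^(-l_i) ≤ 1 for prefix-free code
Calculating: 2^(-3) + 2^(-3) + 2^(-4) + 2^(-7) + 2^(-7)
= 0.125 + 0.125 + 0.0625 + 0.0078125 + 0.0078125
= 0.3281
Since 0.3281 ≤ 1, prefix-free code exists


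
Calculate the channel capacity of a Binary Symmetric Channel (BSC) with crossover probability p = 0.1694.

For BSC with error probability p:
C = 1 - H(p) where H(p) is binary entropy
H(0.1694) = -0.1694 × log₂(0.1694) - 0.8306 × log₂(0.8306)
H(p) = 0.6563
C = 1 - 0.6563 = 0.3437 bits/use


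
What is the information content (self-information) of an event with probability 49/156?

Information content I(x) = -log₂(p(x))
I = -log₂(49/156) = -log₂(0.3141)
I = 1.6707 bits


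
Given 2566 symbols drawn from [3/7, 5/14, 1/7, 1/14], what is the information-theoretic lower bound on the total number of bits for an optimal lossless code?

Entropy H = 1.7274 bits/symbol
Minimum bits = H × n = 1.7274 × 2566
= 4432.50 bits


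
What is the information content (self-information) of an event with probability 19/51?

Information content I(x) = -log₂(p(x))
I = -log₂(19/51) = -log₂(0.3725)
I = 1.4245 bits


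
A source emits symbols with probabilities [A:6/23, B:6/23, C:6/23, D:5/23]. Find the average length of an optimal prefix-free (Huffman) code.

Huffman tree construction:
Combine smallest probabilities repeatedly
Resulting codes:
  A: 01 (length 2)
  B: 10 (length 2)
  C: 11 (length 2)
  D: 00 (length 2)
Average length = Σ p(s) × length(s) = 2.0000 bits


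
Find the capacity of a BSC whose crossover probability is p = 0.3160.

For BSC with error probability p:
C = 1 - H(p) where H(p) is binary entropy
H(0.3160) = -0.3160 × log₂(0.3160) - 0.6840 × log₂(0.6840)
H(p) = 0.9000
C = 1 - 0.9000 = 0.1000 bits/use


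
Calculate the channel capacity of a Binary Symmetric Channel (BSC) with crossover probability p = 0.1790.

For BSC with error probability p:
C = 1 - H(p) where H(p) is binary entropy
H(0.1790) = -0.1790 × log₂(0.1790) - 0.8210 × log₂(0.8210)
H(p) = 0.6779
C = 1 - 0.6779 = 0.3221 bits/use


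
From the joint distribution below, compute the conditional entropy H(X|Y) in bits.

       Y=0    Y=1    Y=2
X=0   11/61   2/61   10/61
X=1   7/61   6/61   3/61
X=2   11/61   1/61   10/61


H(X|Y) = Σ_y p(y) H(X|Y=y)
  p(Y=0) = 29/61, H(X|Y=0) = 1.5559
  p(Y=1) = 9/61, H(X|Y=1) = 1.2244
  p(Y=2) = 23/61, H(X|Y=2) = 1.4282
H(X|Y) = 0.4754×1.5559 + 0.1475×1.2244 + 0.3770×1.4282 = 1.4589 bits


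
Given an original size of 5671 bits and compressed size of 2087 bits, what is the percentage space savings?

Space savings = (1 - Compressed/Original) × 100%
= (1 - 2087/5671) × 100%
= 63.20%


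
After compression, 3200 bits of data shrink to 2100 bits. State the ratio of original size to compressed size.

Compression ratio = Original / Compressed
= 3200 / 2100 = 1.52:1


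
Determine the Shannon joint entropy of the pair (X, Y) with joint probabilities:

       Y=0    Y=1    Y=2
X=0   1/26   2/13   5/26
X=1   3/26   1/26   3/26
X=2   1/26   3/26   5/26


H(X,Y) = -Σ p(x,y) log₂ p(x,y)
  p(0,0)=1/26: -0.0385 × log₂(0.0385) = 0.1808
  p(0,1)=2/13: -0.1538 × log₂(0.1538) = 0.4155
  p(0,2)=5/26: -0.1923 × log₂(0.1923) = 0.4574
  p(1,0)=3/26: -0.1154 × log₂(0.1154) = 0.3595
  p(1,1)=1/26: -0.0385 × log₂(0.0385) = 0.1808
  p(1,2)=3/26: -0.1154 × log₂(0.1154) = 0.3595
  p(2,0)=1/26: -0.0385 × log₂(0.0385) = 0.1808
  p(2,1)=3/26: -0.1154 × log₂(0.1154) = 0.3595
  p(2,2)=5/26: -0.1923 × log₂(0.1923) = 0.4574
H(X,Y) = 2.9511 bits


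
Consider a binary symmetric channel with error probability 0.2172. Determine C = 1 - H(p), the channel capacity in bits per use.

For BSC with error probability p:
C = 1 - H(p) where H(p) is binary entropy
H(0.2172) = -0.2172 × log₂(0.2172) - 0.7828 × log₂(0.7828)
H(p) = 0.7550
C = 1 - 0.7550 = 0.2450 bits/use


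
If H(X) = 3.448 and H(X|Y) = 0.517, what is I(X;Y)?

I(X;Y) = H(X) - H(X|Y)
I(X;Y) = 3.448 - 0.517 = 2.931 bits


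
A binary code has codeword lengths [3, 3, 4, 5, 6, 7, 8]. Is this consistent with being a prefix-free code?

Kraft inequality: Σ 2^(-l_i) ≤ 1 for prefix-free code
Calculating: 2^(-3) + 2^(-3) + 2^(-4) + 2^(-5) + 2^(-6) + 2^(-7) + 2^(-8)
= 0.125 + 0.125 + 0.0625 + 0.03125 + 0.015625 + 0.0078125 + 0.00390625
= 0.3711
Since 0.3711 ≤ 1, prefix-free code exists


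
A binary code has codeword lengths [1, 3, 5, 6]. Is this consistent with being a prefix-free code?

Kraft inequality: Σ 2^(-l_i) ≤ 1 for prefix-free code
Calculating: 2^(-1) + 2^(-3) + 2^(-5) + 2^(-6)
= 0.5 + 0.125 + 0.03125 + 0.015625
= 0.6719
Since 0.6719 ≤ 1, prefix-free code exists


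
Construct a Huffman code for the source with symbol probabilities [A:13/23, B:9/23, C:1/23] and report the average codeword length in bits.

Huffman tree construction:
Combine smallest probabilities repeatedly
Resulting codes:
  A: 1 (length 1)
  B: 01 (length 2)
  C: 00 (length 2)
Average length = Σ p(s) × length(s) = 1.4348 bits


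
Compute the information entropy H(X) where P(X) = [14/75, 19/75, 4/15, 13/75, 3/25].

H(X) = -Σ p(x) log₂ p(x)
  -14/75 × log₂(14/75) = 0.4520
  -19/75 × log₂(19/75) = 0.5018
  -4/15 × log₂(4/15) = 0.5085
  -13/75 × log₂(13/75) = 0.4383
  -3/25 × log₂(3/25) = 0.3671
H(X) = 2.2677 bits


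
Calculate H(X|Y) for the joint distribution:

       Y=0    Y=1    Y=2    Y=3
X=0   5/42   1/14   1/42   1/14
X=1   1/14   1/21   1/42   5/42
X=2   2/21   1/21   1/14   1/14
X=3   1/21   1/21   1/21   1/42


H(X|Y) = Σ_y p(y) H(X|Y=y)
  p(Y=0) = 1/3, H(X|Y=0) = 1.9242
  p(Y=1) = 3/14, H(X|Y=1) = 1.9749
  p(Y=2) = 1/6, H(X|Y=2) = 1.8424
  p(Y=3) = 2/7, H(X|Y=3) = 1.8250
H(X|Y) = 0.3333×1.9242 + 0.2143×1.9749 + 0.1667×1.8424 + 0.2857×1.8250 = 1.8931 bits


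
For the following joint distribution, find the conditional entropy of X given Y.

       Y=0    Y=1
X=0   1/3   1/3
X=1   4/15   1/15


H(X|Y) = Σ_y p(y) H(X|Y=y)
  p(Y=0) = 3/5, H(X|Y=0) = 0.9911
  p(Y=1) = 2/5, H(X|Y=1) = 0.6500
H(X|Y) = 0.6000×0.9911 + 0.4000×0.6500 = 0.8547 bits


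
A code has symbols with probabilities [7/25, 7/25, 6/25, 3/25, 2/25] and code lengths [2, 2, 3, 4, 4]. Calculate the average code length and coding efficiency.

Average length L = Σ p_i × l_i = 2.6400 bits
Entropy H = 2.1812 bits
Efficiency η = H/L × 100% = 82.62%


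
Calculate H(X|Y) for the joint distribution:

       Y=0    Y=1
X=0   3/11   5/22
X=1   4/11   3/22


H(X|Y) = Σ_y p(y) H(X|Y=y)
  p(Y=0) = 7/11, H(X|Y=0) = 0.9852
  p(Y=1) = 4/11, H(X|Y=1) = 0.9544
H(X|Y) = 0.6364×0.9852 + 0.3636×0.9544 = 0.9740 bits


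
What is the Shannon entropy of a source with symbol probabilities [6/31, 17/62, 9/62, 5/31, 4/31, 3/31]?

H(X) = -Σ p(x) log₂ p(x)
  -6/31 × log₂(6/31) = 0.4586
  -17/62 × log₂(17/62) = 0.5118
  -9/62 × log₂(9/62) = 0.4042
  -5/31 × log₂(5/31) = 0.4246
  -4/31 × log₂(4/31) = 0.3812
  -3/31 × log₂(3/31) = 0.3261
H(X) = 2.5064 bits


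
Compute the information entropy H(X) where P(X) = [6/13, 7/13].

H(X) = -Σ p(x) log₂ p(x)
  -6/13 × log₂(6/13) = 0.5148
  -7/13 × log₂(7/13) = 0.4809
H(X) = 0.9957 bits


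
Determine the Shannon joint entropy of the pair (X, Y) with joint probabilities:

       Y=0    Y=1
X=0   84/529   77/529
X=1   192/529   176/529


H(X,Y) = -Σ p(x,y) log₂ p(x,y)
  p(0,0)=84/529: -0.1588 × log₂(0.1588) = 0.4216
  p(0,1)=77/529: -0.1456 × log₂(0.1456) = 0.4047
  p(1,0)=192/529: -0.3629 × log₂(0.3629) = 0.5307
  p(1,1)=176/529: -0.3327 × log₂(0.3327) = 0.5282
H(X,Y) = 1.8852 bits


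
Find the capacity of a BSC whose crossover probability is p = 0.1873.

For BSC with error probability p:
C = 1 - H(p) where H(p) is binary entropy
H(0.1873) = -0.1873 × log₂(0.1873) - 0.8127 × log₂(0.8127)
H(p) = 0.6958
C = 1 - 0.6958 = 0.3042 bits/use


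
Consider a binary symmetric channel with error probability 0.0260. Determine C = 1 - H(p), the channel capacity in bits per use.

For BSC with error probability p:
C = 1 - H(p) where H(p) is binary entropy
H(0.0260) = -0.0260 × log₂(0.0260) - 0.9740 × log₂(0.9740)
H(p) = 0.1739
C = 1 - 0.1739 = 0.8261 bits/use


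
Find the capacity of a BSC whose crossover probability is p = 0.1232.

For BSC with error probability p:
C = 1 - H(p) where H(p) is binary entropy
H(0.1232) = -0.1232 × log₂(0.1232) - 0.8768 × log₂(0.8768)
H(p) = 0.5385
C = 1 - 0.5385 = 0.4615 bits/use


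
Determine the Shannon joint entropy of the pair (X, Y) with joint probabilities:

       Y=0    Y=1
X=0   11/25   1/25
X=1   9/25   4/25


H(X,Y) = -Σ p(x,y) log₂ p(x,y)
  p(0,0)=11/25: -0.4400 × log₂(0.4400) = 0.5211
  p(0,1)=1/25: -0.0400 × log₂(0.0400) = 0.1858
  p(1,0)=9/25: -0.3600 × log₂(0.3600) = 0.5306
  p(1,1)=4/25: -0.1600 × log₂(0.1600) = 0.4230
H(X,Y) = 1.6605 bits


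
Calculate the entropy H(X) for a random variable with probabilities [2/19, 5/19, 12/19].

H(X) = -Σ p(x) log₂ p(x)
  -2/19 × log₂(2/19) = 0.3419
  -5/19 × log₂(5/19) = 0.5068
  -12/19 × log₂(12/19) = 0.4187
H(X) = 1.2674 bits


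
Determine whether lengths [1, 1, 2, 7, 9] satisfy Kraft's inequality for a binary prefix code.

Kraft inequality: Σ 2^(-l_i) ≤ 1 for prefix-free code
Calculating: 2^(-1) + 2^(-1) + 2^(-2) + 2^(-7) + 2^(-9)
= 0.5 + 0.5 + 0.25 + 0.0078125 + 0.001953125
= 1.2598
Since 1.2598 > 1, prefix-free code does not exist


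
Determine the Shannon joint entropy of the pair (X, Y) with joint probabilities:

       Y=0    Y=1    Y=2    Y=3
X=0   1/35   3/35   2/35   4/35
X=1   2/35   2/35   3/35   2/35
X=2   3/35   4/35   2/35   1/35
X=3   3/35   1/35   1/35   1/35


H(X,Y) = -Σ p(x,y) log₂ p(x,y)
  p(0,0)=1/35: -0.0286 × log₂(0.0286) = 0.1466
  p(0,1)=3/35: -0.0857 × log₂(0.0857) = 0.3038
  p(0,2)=2/35: -0.0571 × log₂(0.0571) = 0.2360
  p(0,3)=4/35: -0.1143 × log₂(0.1143) = 0.3576
  p(1,0)=2/35: -0.0571 × log₂(0.0571) = 0.2360
  p(1,1)=2/35: -0.0571 × log₂(0.0571) = 0.2360
  p(1,2)=3/35: -0.0857 × log₂(0.0857) = 0.3038
  p(1,3)=2/35: -0.0571 × log₂(0.0571) = 0.2360
  p(2,0)=3/35: -0.0857 × log₂(0.0857) = 0.3038
  p(2,1)=4/35: -0.1143 × log₂(0.1143) = 0.3576
  p(2,2)=2/35: -0.0571 × log₂(0.0571) = 0.2360
  p(2,3)=1/35: -0.0286 × log₂(0.0286) = 0.1466
  p(3,0)=3/35: -0.0857 × log₂(0.0857) = 0.3038
  p(3,1)=1/35: -0.0286 × log₂(0.0286) = 0.1466
  p(3,2)=1/35: -0.0286 × log₂(0.0286) = 0.1466
  p(3,3)=1/35: -0.0286 × log₂(0.0286) = 0.1466
H(X,Y) = 3.8430 bits


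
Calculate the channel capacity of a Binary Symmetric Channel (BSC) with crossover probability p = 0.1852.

For BSC with error probability p:
C = 1 - H(p) where H(p) is binary entropy
H(0.1852) = -0.1852 × log₂(0.1852) - 0.8148 × log₂(0.8148)
H(p) = 0.6913
C = 1 - 0.6913 = 0.3087 bits/use


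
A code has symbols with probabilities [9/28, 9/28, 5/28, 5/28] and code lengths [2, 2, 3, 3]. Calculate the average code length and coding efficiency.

Average length L = Σ p_i × l_i = 2.3571 bits
Entropy H = 1.9403 bits
Efficiency η = H/L × 100% = 82.32%


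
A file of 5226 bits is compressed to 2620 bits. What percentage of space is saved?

Space savings = (1 - Compressed/Original) × 100%
= (1 - 2620/5226) × 100%
= 49.87%


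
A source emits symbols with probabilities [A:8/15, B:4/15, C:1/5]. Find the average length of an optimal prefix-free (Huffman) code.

Huffman tree construction:
Combine smallest probabilities repeatedly
Resulting codes:
  A: 1 (length 1)
  B: 01 (length 2)
  C: 00 (length 2)
Average length = Σ p(s) × length(s) = 1.4667 bits


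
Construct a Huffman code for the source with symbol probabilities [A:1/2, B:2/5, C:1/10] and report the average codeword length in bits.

Huffman tree construction:
Combine smallest probabilities repeatedly
Resulting codes:
  A: 0 (length 1)
  B: 11 (length 2)
  C: 10 (length 2)
Average length = Σ p(s) × length(s) = 1.5000 bits


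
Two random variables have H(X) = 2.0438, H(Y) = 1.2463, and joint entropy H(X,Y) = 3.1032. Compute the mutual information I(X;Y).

I(X;Y) = H(X) + H(Y) - H(X,Y)
I(X;Y) = 2.0438 + 1.2463 - 3.1032 = 0.1869 bits


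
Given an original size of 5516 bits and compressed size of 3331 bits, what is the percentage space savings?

Space savings = (1 - Compressed/Original) × 100%
= (1 - 3331/5516) × 100%
= 39.61%


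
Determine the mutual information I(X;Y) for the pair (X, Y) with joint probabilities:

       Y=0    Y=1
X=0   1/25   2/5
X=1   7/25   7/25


H(X) = 0.9896, H(Y) = 0.9044, H(X,Y) = 1.7430
I(X;Y) = H(X) + H(Y) - H(X,Y) = 0.1510 bits


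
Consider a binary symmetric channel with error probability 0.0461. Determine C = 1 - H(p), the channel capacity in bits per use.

For BSC with error probability p:
C = 1 - H(p) where H(p) is binary entropy
H(0.0461) = -0.0461 × log₂(0.0461) - 0.9539 × log₂(0.9539)
H(p) = 0.2696
C = 1 - 0.2696 = 0.7304 bits/use


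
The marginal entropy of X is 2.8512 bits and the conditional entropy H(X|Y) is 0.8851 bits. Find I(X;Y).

I(X;Y) = H(X) - H(X|Y)
I(X;Y) = 2.8512 - 0.8851 = 1.9661 bits


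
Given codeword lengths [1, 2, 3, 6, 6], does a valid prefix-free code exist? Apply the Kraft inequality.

Kraft inequality: Σ 2^(-l_i) ≤ 1 for prefix-free code
Calculating: 2^(-1) + 2^(-2) + 2^(-3) + 2^(-6) + 2^(-6)
= 0.5 + 0.25 + 0.125 + 0.015625 + 0.015625
= 0.9062
Since 0.9062 ≤ 1, prefix-free code exists


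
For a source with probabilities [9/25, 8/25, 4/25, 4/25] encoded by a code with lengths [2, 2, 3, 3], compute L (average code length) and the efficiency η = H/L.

Average length L = Σ p_i × l_i = 2.3200 bits
Entropy H = 1.9027 bits
Efficiency η = H/L × 100% = 82.01%


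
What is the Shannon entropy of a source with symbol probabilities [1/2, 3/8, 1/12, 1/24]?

H(X) = -Σ p(x) log₂ p(x)
  -1/2 × log₂(1/2) = 0.5000
  -3/8 × log₂(3/8) = 0.5306
  -1/12 × log₂(1/12) = 0.2987
  -1/24 × log₂(1/24) = 0.1910
H(X) = 1.5204 bits


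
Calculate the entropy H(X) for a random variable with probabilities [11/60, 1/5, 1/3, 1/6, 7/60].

H(X) = -Σ p(x) log₂ p(x)
  -11/60 × log₂(11/60) = 0.4487
  -1/5 × log₂(1/5) = 0.4644
  -1/3 × log₂(1/3) = 0.5283
  -1/6 × log₂(1/6) = 0.4308
  -7/60 × log₂(7/60) = 0.3616
H(X) = 2.2338 bits


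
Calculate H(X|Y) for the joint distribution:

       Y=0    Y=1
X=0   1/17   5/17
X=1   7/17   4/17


H(X|Y) = Σ_y p(y) H(X|Y=y)
  p(Y=0) = 8/17, H(X|Y=0) = 0.5436
  p(Y=1) = 9/17, H(X|Y=1) = 0.9911
H(X|Y) = 0.4706×0.5436 + 0.5294×0.9911 = 0.7805 bits


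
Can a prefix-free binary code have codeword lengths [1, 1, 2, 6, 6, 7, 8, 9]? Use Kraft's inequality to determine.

Kraft inequality: Σ 2^(-l_i) ≤ 1 for prefix-free code
Calculating: 2^(-1) + 2^(-1) + 2^(-2) + 2^(-6) + 2^(-6) + 2^(-7) + 2^(-8) + 2^(-9)
= 0.5 + 0.5 + 0.25 + 0.015625 + 0.015625 + 0.0078125 + 0.00390625 + 0.001953125
= 1.2949
Since 1.2949 > 1, prefix-free code does not exist
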